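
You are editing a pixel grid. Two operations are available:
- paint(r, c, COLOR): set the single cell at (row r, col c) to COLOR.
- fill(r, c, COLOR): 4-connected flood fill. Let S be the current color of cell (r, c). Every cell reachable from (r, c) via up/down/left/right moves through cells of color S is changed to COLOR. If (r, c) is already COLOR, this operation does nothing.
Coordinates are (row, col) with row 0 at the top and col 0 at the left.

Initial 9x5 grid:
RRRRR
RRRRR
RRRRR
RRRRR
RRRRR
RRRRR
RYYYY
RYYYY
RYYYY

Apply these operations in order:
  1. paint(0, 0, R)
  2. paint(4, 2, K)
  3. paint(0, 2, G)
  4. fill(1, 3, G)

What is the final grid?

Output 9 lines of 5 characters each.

Answer: GGGGG
GGGGG
GGGGG
GGGGG
GGKGG
GGGGG
GYYYY
GYYYY
GYYYY

Derivation:
After op 1 paint(0,0,R):
RRRRR
RRRRR
RRRRR
RRRRR
RRRRR
RRRRR
RYYYY
RYYYY
RYYYY
After op 2 paint(4,2,K):
RRRRR
RRRRR
RRRRR
RRRRR
RRKRR
RRRRR
RYYYY
RYYYY
RYYYY
After op 3 paint(0,2,G):
RRGRR
RRRRR
RRRRR
RRRRR
RRKRR
RRRRR
RYYYY
RYYYY
RYYYY
After op 4 fill(1,3,G) [31 cells changed]:
GGGGG
GGGGG
GGGGG
GGGGG
GGKGG
GGGGG
GYYYY
GYYYY
GYYYY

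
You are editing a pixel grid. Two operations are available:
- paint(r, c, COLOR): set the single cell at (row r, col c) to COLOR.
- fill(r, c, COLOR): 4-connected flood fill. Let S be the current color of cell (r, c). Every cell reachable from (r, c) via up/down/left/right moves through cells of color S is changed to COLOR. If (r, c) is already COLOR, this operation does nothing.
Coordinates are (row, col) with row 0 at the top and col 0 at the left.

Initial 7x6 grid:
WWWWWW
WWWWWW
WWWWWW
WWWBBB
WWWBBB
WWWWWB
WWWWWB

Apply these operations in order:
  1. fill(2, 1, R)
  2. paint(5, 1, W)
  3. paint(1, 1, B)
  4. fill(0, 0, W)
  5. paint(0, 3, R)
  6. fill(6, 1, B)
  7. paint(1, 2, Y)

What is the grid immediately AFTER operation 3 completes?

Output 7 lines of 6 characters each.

Answer: RRRRRR
RBRRRR
RRRRRR
RRRBBB
RRRBBB
RWRRRB
RRRRRB

Derivation:
After op 1 fill(2,1,R) [34 cells changed]:
RRRRRR
RRRRRR
RRRRRR
RRRBBB
RRRBBB
RRRRRB
RRRRRB
After op 2 paint(5,1,W):
RRRRRR
RRRRRR
RRRRRR
RRRBBB
RRRBBB
RWRRRB
RRRRRB
After op 3 paint(1,1,B):
RRRRRR
RBRRRR
RRRRRR
RRRBBB
RRRBBB
RWRRRB
RRRRRB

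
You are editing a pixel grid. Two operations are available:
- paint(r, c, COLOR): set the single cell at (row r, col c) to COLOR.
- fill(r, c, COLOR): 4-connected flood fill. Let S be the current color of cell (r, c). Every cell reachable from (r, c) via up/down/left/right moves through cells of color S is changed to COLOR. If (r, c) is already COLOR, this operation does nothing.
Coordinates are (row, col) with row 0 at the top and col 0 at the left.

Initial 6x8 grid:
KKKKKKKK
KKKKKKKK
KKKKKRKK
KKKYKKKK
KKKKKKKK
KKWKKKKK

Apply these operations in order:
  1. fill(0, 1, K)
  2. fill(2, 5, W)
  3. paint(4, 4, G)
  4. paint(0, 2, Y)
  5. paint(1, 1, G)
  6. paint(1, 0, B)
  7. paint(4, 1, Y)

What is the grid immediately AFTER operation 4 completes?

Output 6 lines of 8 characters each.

After op 1 fill(0,1,K) [0 cells changed]:
KKKKKKKK
KKKKKKKK
KKKKKRKK
KKKYKKKK
KKKKKKKK
KKWKKKKK
After op 2 fill(2,5,W) [1 cells changed]:
KKKKKKKK
KKKKKKKK
KKKKKWKK
KKKYKKKK
KKKKKKKK
KKWKKKKK
After op 3 paint(4,4,G):
KKKKKKKK
KKKKKKKK
KKKKKWKK
KKKYKKKK
KKKKGKKK
KKWKKKKK
After op 4 paint(0,2,Y):
KKYKKKKK
KKKKKKKK
KKKKKWKK
KKKYKKKK
KKKKGKKK
KKWKKKKK

Answer: KKYKKKKK
KKKKKKKK
KKKKKWKK
KKKYKKKK
KKKKGKKK
KKWKKKKK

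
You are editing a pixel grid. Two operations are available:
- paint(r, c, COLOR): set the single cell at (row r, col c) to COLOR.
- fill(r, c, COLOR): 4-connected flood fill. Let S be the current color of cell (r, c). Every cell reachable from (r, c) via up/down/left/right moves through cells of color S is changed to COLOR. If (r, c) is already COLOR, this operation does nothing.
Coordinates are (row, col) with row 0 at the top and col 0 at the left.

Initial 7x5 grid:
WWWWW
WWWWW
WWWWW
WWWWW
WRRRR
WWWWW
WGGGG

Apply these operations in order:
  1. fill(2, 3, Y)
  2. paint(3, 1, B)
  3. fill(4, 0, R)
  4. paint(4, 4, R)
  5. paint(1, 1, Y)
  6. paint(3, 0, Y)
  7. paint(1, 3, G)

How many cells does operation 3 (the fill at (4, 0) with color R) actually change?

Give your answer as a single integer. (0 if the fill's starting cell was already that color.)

Answer: 26

Derivation:
After op 1 fill(2,3,Y) [27 cells changed]:
YYYYY
YYYYY
YYYYY
YYYYY
YRRRR
YYYYY
YGGGG
After op 2 paint(3,1,B):
YYYYY
YYYYY
YYYYY
YBYYY
YRRRR
YYYYY
YGGGG
After op 3 fill(4,0,R) [26 cells changed]:
RRRRR
RRRRR
RRRRR
RBRRR
RRRRR
RRRRR
RGGGG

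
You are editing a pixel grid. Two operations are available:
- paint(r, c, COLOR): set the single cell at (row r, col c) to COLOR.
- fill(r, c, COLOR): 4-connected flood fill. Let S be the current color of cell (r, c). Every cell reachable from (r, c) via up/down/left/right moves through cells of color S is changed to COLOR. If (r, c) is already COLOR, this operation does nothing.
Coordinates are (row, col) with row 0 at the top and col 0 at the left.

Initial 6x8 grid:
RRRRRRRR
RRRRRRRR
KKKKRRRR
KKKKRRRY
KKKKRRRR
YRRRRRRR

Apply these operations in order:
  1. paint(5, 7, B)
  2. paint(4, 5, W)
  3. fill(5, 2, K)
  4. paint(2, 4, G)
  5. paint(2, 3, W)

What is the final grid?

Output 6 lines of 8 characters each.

Answer: KKKKKKKK
KKKKKKKK
KKKWGKKK
KKKKKKKY
KKKKKWKK
YKKKKKKB

Derivation:
After op 1 paint(5,7,B):
RRRRRRRR
RRRRRRRR
KKKKRRRR
KKKKRRRY
KKKKRRRR
YRRRRRRB
After op 2 paint(4,5,W):
RRRRRRRR
RRRRRRRR
KKKKRRRR
KKKKRRRY
KKKKRWRR
YRRRRRRB
After op 3 fill(5,2,K) [32 cells changed]:
KKKKKKKK
KKKKKKKK
KKKKKKKK
KKKKKKKY
KKKKKWKK
YKKKKKKB
After op 4 paint(2,4,G):
KKKKKKKK
KKKKKKKK
KKKKGKKK
KKKKKKKY
KKKKKWKK
YKKKKKKB
After op 5 paint(2,3,W):
KKKKKKKK
KKKKKKKK
KKKWGKKK
KKKKKKKY
KKKKKWKK
YKKKKKKB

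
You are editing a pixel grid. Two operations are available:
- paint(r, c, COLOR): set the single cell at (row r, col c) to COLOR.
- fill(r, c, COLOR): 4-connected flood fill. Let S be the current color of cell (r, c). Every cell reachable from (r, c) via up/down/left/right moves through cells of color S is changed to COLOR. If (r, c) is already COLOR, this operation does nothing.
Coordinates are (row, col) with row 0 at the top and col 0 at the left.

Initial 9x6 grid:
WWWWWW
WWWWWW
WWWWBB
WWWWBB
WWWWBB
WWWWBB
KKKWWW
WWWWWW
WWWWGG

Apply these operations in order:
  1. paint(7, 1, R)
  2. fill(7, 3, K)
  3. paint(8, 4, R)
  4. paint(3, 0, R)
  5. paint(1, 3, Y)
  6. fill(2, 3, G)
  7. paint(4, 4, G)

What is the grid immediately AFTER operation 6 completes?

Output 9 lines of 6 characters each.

Answer: GGGGGG
GGGYGG
GGGGBB
RGGGBB
GGGGBB
GGGGBB
GGGGGG
GRGGGG
GGGGRG

Derivation:
After op 1 paint(7,1,R):
WWWWWW
WWWWWW
WWWWBB
WWWWBB
WWWWBB
WWWWBB
KKKWWW
WRWWWW
WWWWGG
After op 2 fill(7,3,K) [40 cells changed]:
KKKKKK
KKKKKK
KKKKBB
KKKKBB
KKKKBB
KKKKBB
KKKKKK
KRKKKK
KKKKGG
After op 3 paint(8,4,R):
KKKKKK
KKKKKK
KKKKBB
KKKKBB
KKKKBB
KKKKBB
KKKKKK
KRKKKK
KKKKRG
After op 4 paint(3,0,R):
KKKKKK
KKKKKK
KKKKBB
RKKKBB
KKKKBB
KKKKBB
KKKKKK
KRKKKK
KKKKRG
After op 5 paint(1,3,Y):
KKKKKK
KKKYKK
KKKKBB
RKKKBB
KKKKBB
KKKKBB
KKKKKK
KRKKKK
KKKKRG
After op 6 fill(2,3,G) [41 cells changed]:
GGGGGG
GGGYGG
GGGGBB
RGGGBB
GGGGBB
GGGGBB
GGGGGG
GRGGGG
GGGGRG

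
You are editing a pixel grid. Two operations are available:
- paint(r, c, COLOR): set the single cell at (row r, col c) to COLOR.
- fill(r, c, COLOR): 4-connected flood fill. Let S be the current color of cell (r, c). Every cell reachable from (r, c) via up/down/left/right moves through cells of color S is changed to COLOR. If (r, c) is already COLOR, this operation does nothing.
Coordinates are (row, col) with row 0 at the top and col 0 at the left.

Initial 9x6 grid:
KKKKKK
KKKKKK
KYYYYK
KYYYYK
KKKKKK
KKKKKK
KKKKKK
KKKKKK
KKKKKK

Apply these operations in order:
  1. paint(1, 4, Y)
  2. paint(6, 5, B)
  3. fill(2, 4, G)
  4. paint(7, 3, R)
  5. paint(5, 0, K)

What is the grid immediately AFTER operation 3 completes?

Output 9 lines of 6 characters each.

Answer: KKKKKK
KKKKGK
KGGGGK
KGGGGK
KKKKKK
KKKKKK
KKKKKB
KKKKKK
KKKKKK

Derivation:
After op 1 paint(1,4,Y):
KKKKKK
KKKKYK
KYYYYK
KYYYYK
KKKKKK
KKKKKK
KKKKKK
KKKKKK
KKKKKK
After op 2 paint(6,5,B):
KKKKKK
KKKKYK
KYYYYK
KYYYYK
KKKKKK
KKKKKK
KKKKKB
KKKKKK
KKKKKK
After op 3 fill(2,4,G) [9 cells changed]:
KKKKKK
KKKKGK
KGGGGK
KGGGGK
KKKKKK
KKKKKK
KKKKKB
KKKKKK
KKKKKK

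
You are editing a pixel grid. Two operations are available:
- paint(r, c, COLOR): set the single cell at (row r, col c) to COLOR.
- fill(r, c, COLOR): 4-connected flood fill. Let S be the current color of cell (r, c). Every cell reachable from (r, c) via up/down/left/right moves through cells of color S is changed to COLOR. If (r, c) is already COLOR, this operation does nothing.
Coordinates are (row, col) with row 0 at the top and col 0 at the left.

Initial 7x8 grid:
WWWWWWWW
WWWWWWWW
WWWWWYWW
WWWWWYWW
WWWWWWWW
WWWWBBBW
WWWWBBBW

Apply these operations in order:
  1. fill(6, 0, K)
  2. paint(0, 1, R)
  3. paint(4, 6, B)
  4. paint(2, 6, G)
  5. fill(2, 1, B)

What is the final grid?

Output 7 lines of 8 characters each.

Answer: BRBBBBBB
BBBBBBBB
BBBBBYGB
BBBBBYBB
BBBBBBBB
BBBBBBBB
BBBBBBBB

Derivation:
After op 1 fill(6,0,K) [48 cells changed]:
KKKKKKKK
KKKKKKKK
KKKKKYKK
KKKKKYKK
KKKKKKKK
KKKKBBBK
KKKKBBBK
After op 2 paint(0,1,R):
KRKKKKKK
KKKKKKKK
KKKKKYKK
KKKKKYKK
KKKKKKKK
KKKKBBBK
KKKKBBBK
After op 3 paint(4,6,B):
KRKKKKKK
KKKKKKKK
KKKKKYKK
KKKKKYKK
KKKKKKBK
KKKKBBBK
KKKKBBBK
After op 4 paint(2,6,G):
KRKKKKKK
KKKKKKKK
KKKKKYGK
KKKKKYKK
KKKKKKBK
KKKKBBBK
KKKKBBBK
After op 5 fill(2,1,B) [45 cells changed]:
BRBBBBBB
BBBBBBBB
BBBBBYGB
BBBBBYBB
BBBBBBBB
BBBBBBBB
BBBBBBBB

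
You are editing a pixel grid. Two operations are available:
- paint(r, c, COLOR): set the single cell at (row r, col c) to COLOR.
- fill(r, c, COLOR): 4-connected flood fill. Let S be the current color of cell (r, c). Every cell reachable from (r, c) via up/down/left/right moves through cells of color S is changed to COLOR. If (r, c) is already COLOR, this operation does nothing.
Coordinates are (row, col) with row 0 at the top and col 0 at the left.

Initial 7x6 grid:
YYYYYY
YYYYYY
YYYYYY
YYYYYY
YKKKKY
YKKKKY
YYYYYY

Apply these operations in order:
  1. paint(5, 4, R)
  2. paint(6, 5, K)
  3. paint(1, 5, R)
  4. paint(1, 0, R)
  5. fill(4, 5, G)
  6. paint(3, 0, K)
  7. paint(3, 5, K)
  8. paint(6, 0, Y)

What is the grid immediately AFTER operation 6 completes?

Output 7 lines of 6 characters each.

After op 1 paint(5,4,R):
YYYYYY
YYYYYY
YYYYYY
YYYYYY
YKKKKY
YKKKRY
YYYYYY
After op 2 paint(6,5,K):
YYYYYY
YYYYYY
YYYYYY
YYYYYY
YKKKKY
YKKKRY
YYYYYK
After op 3 paint(1,5,R):
YYYYYY
YYYYYR
YYYYYY
YYYYYY
YKKKKY
YKKKRY
YYYYYK
After op 4 paint(1,0,R):
YYYYYY
RYYYYR
YYYYYY
YYYYYY
YKKKKY
YKKKRY
YYYYYK
After op 5 fill(4,5,G) [31 cells changed]:
GGGGGG
RGGGGR
GGGGGG
GGGGGG
GKKKKG
GKKKRG
GGGGGK
After op 6 paint(3,0,K):
GGGGGG
RGGGGR
GGGGGG
KGGGGG
GKKKKG
GKKKRG
GGGGGK

Answer: GGGGGG
RGGGGR
GGGGGG
KGGGGG
GKKKKG
GKKKRG
GGGGGK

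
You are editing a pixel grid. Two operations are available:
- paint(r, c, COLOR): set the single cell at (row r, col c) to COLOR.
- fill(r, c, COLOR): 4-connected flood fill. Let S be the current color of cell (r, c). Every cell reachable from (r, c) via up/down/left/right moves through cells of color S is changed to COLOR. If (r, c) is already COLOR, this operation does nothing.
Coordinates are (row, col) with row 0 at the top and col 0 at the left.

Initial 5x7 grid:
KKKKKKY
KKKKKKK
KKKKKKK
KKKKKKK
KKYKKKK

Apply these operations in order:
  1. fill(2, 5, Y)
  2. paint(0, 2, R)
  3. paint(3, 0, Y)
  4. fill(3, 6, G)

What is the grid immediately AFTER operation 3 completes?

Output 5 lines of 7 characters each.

Answer: YYRYYYY
YYYYYYY
YYYYYYY
YYYYYYY
YYYYYYY

Derivation:
After op 1 fill(2,5,Y) [33 cells changed]:
YYYYYYY
YYYYYYY
YYYYYYY
YYYYYYY
YYYYYYY
After op 2 paint(0,2,R):
YYRYYYY
YYYYYYY
YYYYYYY
YYYYYYY
YYYYYYY
After op 3 paint(3,0,Y):
YYRYYYY
YYYYYYY
YYYYYYY
YYYYYYY
YYYYYYY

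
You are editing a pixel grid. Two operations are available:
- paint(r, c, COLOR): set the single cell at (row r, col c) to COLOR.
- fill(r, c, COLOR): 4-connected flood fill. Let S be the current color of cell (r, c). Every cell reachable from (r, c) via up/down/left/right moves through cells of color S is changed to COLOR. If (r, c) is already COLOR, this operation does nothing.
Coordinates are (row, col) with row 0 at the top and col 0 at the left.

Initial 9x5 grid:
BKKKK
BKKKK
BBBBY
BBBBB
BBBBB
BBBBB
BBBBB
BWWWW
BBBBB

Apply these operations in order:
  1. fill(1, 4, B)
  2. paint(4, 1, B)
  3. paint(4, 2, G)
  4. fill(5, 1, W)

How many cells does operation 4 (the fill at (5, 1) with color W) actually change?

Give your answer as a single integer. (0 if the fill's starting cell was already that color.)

After op 1 fill(1,4,B) [8 cells changed]:
BBBBB
BBBBB
BBBBY
BBBBB
BBBBB
BBBBB
BBBBB
BWWWW
BBBBB
After op 2 paint(4,1,B):
BBBBB
BBBBB
BBBBY
BBBBB
BBBBB
BBBBB
BBBBB
BWWWW
BBBBB
After op 3 paint(4,2,G):
BBBBB
BBBBB
BBBBY
BBBBB
BBGBB
BBBBB
BBBBB
BWWWW
BBBBB
After op 4 fill(5,1,W) [39 cells changed]:
WWWWW
WWWWW
WWWWY
WWWWW
WWGWW
WWWWW
WWWWW
WWWWW
WWWWW

Answer: 39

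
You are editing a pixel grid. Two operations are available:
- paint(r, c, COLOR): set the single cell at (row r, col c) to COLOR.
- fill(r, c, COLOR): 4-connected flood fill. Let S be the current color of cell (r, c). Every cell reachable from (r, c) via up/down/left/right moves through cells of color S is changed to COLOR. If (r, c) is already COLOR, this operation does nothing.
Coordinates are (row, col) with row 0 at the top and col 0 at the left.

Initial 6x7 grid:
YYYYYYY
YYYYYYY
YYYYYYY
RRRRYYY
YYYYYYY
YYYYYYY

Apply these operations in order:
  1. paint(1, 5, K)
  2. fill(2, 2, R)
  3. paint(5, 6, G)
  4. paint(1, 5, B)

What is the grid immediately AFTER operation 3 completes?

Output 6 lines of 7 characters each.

Answer: RRRRRRR
RRRRRKR
RRRRRRR
RRRRRRR
RRRRRRR
RRRRRRG

Derivation:
After op 1 paint(1,5,K):
YYYYYYY
YYYYYKY
YYYYYYY
RRRRYYY
YYYYYYY
YYYYYYY
After op 2 fill(2,2,R) [37 cells changed]:
RRRRRRR
RRRRRKR
RRRRRRR
RRRRRRR
RRRRRRR
RRRRRRR
After op 3 paint(5,6,G):
RRRRRRR
RRRRRKR
RRRRRRR
RRRRRRR
RRRRRRR
RRRRRRG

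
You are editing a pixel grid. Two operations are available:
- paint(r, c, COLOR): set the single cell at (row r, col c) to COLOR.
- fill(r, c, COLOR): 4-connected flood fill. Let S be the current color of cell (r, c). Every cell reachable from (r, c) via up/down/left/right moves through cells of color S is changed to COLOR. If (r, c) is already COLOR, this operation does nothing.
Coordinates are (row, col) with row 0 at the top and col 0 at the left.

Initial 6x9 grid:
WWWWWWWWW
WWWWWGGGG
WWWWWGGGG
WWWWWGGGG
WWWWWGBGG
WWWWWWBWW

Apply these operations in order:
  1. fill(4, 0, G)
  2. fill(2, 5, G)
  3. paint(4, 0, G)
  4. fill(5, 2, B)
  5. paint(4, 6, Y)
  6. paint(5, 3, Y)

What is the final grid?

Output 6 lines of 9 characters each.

Answer: BBBBBBBBB
BBBBBBBBB
BBBBBBBBB
BBBBBBBBB
BBBBBBYBB
BBBYBBBWW

Derivation:
After op 1 fill(4,0,G) [35 cells changed]:
GGGGGGGGG
GGGGGGGGG
GGGGGGGGG
GGGGGGGGG
GGGGGGBGG
GGGGGGBWW
After op 2 fill(2,5,G) [0 cells changed]:
GGGGGGGGG
GGGGGGGGG
GGGGGGGGG
GGGGGGGGG
GGGGGGBGG
GGGGGGBWW
After op 3 paint(4,0,G):
GGGGGGGGG
GGGGGGGGG
GGGGGGGGG
GGGGGGGGG
GGGGGGBGG
GGGGGGBWW
After op 4 fill(5,2,B) [50 cells changed]:
BBBBBBBBB
BBBBBBBBB
BBBBBBBBB
BBBBBBBBB
BBBBBBBBB
BBBBBBBWW
After op 5 paint(4,6,Y):
BBBBBBBBB
BBBBBBBBB
BBBBBBBBB
BBBBBBBBB
BBBBBBYBB
BBBBBBBWW
After op 6 paint(5,3,Y):
BBBBBBBBB
BBBBBBBBB
BBBBBBBBB
BBBBBBBBB
BBBBBBYBB
BBBYBBBWW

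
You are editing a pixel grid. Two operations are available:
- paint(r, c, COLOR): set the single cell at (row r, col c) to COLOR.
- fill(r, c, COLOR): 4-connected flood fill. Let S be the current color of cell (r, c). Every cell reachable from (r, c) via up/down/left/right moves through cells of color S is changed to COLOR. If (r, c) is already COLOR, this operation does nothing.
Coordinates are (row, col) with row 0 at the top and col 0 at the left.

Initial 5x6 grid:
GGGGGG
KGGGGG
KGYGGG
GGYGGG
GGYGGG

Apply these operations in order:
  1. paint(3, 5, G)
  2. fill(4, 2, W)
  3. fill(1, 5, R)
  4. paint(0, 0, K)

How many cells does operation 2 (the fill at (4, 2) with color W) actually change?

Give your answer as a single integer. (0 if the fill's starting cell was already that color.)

Answer: 3

Derivation:
After op 1 paint(3,5,G):
GGGGGG
KGGGGG
KGYGGG
GGYGGG
GGYGGG
After op 2 fill(4,2,W) [3 cells changed]:
GGGGGG
KGGGGG
KGWGGG
GGWGGG
GGWGGG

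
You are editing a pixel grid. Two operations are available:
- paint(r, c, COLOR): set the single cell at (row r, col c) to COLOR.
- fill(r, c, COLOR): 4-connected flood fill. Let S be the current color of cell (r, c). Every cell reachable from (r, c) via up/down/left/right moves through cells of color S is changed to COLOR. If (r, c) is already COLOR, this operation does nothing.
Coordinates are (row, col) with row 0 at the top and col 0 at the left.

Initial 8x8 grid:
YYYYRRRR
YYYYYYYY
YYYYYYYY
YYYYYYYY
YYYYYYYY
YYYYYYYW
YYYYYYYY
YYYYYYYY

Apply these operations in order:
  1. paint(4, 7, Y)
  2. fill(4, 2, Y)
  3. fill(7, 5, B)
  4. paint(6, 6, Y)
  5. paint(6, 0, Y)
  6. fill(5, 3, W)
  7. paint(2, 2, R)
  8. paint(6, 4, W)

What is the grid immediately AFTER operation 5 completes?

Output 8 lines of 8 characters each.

After op 1 paint(4,7,Y):
YYYYRRRR
YYYYYYYY
YYYYYYYY
YYYYYYYY
YYYYYYYY
YYYYYYYW
YYYYYYYY
YYYYYYYY
After op 2 fill(4,2,Y) [0 cells changed]:
YYYYRRRR
YYYYYYYY
YYYYYYYY
YYYYYYYY
YYYYYYYY
YYYYYYYW
YYYYYYYY
YYYYYYYY
After op 3 fill(7,5,B) [59 cells changed]:
BBBBRRRR
BBBBBBBB
BBBBBBBB
BBBBBBBB
BBBBBBBB
BBBBBBBW
BBBBBBBB
BBBBBBBB
After op 4 paint(6,6,Y):
BBBBRRRR
BBBBBBBB
BBBBBBBB
BBBBBBBB
BBBBBBBB
BBBBBBBW
BBBBBBYB
BBBBBBBB
After op 5 paint(6,0,Y):
BBBBRRRR
BBBBBBBB
BBBBBBBB
BBBBBBBB
BBBBBBBB
BBBBBBBW
YBBBBBYB
BBBBBBBB

Answer: BBBBRRRR
BBBBBBBB
BBBBBBBB
BBBBBBBB
BBBBBBBB
BBBBBBBW
YBBBBBYB
BBBBBBBB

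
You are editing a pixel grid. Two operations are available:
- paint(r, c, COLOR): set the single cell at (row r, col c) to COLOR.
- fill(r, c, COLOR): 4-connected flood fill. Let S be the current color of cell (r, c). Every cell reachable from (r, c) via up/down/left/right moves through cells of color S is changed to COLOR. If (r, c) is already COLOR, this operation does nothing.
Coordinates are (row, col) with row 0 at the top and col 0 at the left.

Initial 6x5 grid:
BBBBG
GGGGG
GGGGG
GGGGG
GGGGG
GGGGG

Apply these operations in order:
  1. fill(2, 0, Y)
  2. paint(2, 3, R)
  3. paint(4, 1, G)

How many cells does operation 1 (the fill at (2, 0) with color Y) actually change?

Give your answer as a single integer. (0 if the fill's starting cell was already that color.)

Answer: 26

Derivation:
After op 1 fill(2,0,Y) [26 cells changed]:
BBBBY
YYYYY
YYYYY
YYYYY
YYYYY
YYYYY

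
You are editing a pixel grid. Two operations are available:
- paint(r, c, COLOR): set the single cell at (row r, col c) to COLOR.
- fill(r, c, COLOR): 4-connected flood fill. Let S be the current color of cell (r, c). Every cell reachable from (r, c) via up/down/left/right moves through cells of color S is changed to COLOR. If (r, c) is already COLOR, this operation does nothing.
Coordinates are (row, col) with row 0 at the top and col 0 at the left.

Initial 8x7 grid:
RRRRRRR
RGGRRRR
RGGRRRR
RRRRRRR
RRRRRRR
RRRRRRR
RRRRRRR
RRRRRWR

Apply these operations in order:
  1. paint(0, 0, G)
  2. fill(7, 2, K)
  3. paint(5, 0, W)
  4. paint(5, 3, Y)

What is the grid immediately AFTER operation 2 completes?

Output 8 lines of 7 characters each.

Answer: GKKKKKK
KGGKKKK
KGGKKKK
KKKKKKK
KKKKKKK
KKKKKKK
KKKKKKK
KKKKKWK

Derivation:
After op 1 paint(0,0,G):
GRRRRRR
RGGRRRR
RGGRRRR
RRRRRRR
RRRRRRR
RRRRRRR
RRRRRRR
RRRRRWR
After op 2 fill(7,2,K) [50 cells changed]:
GKKKKKK
KGGKKKK
KGGKKKK
KKKKKKK
KKKKKKK
KKKKKKK
KKKKKKK
KKKKKWK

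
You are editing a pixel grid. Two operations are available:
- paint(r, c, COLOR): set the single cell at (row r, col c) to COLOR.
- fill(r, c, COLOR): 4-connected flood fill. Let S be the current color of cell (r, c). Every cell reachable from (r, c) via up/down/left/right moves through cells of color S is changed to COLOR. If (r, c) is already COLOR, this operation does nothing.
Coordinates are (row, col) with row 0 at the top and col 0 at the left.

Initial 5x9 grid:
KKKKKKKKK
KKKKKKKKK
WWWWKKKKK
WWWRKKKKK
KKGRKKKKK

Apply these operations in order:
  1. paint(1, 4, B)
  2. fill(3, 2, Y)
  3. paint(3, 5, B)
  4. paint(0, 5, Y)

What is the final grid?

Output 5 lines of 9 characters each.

Answer: KKKKKYKKK
KKKKBKKKK
YYYYKKKKK
YYYRKBKKK
KKGRKKKKK

Derivation:
After op 1 paint(1,4,B):
KKKKKKKKK
KKKKBKKKK
WWWWKKKKK
WWWRKKKKK
KKGRKKKKK
After op 2 fill(3,2,Y) [7 cells changed]:
KKKKKKKKK
KKKKBKKKK
YYYYKKKKK
YYYRKKKKK
KKGRKKKKK
After op 3 paint(3,5,B):
KKKKKKKKK
KKKKBKKKK
YYYYKKKKK
YYYRKBKKK
KKGRKKKKK
After op 4 paint(0,5,Y):
KKKKKYKKK
KKKKBKKKK
YYYYKKKKK
YYYRKBKKK
KKGRKKKKK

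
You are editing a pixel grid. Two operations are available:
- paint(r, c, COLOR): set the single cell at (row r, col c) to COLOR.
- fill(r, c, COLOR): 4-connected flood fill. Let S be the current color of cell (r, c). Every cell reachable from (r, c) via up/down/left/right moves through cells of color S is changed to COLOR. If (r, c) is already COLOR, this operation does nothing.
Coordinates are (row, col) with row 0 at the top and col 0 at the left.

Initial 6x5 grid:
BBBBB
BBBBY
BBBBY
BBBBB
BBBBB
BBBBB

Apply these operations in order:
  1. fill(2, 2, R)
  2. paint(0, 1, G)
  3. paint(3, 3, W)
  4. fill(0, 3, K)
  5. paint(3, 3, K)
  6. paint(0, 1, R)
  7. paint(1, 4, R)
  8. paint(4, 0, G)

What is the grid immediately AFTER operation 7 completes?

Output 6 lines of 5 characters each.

Answer: KRKKK
KKKKR
KKKKY
KKKKK
KKKKK
KKKKK

Derivation:
After op 1 fill(2,2,R) [28 cells changed]:
RRRRR
RRRRY
RRRRY
RRRRR
RRRRR
RRRRR
After op 2 paint(0,1,G):
RGRRR
RRRRY
RRRRY
RRRRR
RRRRR
RRRRR
After op 3 paint(3,3,W):
RGRRR
RRRRY
RRRRY
RRRWR
RRRRR
RRRRR
After op 4 fill(0,3,K) [26 cells changed]:
KGKKK
KKKKY
KKKKY
KKKWK
KKKKK
KKKKK
After op 5 paint(3,3,K):
KGKKK
KKKKY
KKKKY
KKKKK
KKKKK
KKKKK
After op 6 paint(0,1,R):
KRKKK
KKKKY
KKKKY
KKKKK
KKKKK
KKKKK
After op 7 paint(1,4,R):
KRKKK
KKKKR
KKKKY
KKKKK
KKKKK
KKKKK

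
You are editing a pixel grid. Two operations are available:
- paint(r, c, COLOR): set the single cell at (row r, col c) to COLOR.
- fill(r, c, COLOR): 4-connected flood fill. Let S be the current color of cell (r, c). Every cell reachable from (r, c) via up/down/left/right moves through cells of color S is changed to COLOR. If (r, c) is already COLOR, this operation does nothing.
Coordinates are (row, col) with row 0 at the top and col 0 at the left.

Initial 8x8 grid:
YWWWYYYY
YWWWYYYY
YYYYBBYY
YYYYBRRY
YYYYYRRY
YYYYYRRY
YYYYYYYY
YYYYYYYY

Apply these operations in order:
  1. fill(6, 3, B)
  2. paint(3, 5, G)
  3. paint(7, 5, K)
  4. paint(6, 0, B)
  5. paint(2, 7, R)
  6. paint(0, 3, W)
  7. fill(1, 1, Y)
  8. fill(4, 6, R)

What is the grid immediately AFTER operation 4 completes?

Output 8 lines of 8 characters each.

After op 1 fill(6,3,B) [49 cells changed]:
BWWWBBBB
BWWWBBBB
BBBBBBBB
BBBBBRRB
BBBBBRRB
BBBBBRRB
BBBBBBBB
BBBBBBBB
After op 2 paint(3,5,G):
BWWWBBBB
BWWWBBBB
BBBBBBBB
BBBBBGRB
BBBBBRRB
BBBBBRRB
BBBBBBBB
BBBBBBBB
After op 3 paint(7,5,K):
BWWWBBBB
BWWWBBBB
BBBBBBBB
BBBBBGRB
BBBBBRRB
BBBBBRRB
BBBBBBBB
BBBBBKBB
After op 4 paint(6,0,B):
BWWWBBBB
BWWWBBBB
BBBBBBBB
BBBBBGRB
BBBBBRRB
BBBBBRRB
BBBBBBBB
BBBBBKBB

Answer: BWWWBBBB
BWWWBBBB
BBBBBBBB
BBBBBGRB
BBBBBRRB
BBBBBRRB
BBBBBBBB
BBBBBKBB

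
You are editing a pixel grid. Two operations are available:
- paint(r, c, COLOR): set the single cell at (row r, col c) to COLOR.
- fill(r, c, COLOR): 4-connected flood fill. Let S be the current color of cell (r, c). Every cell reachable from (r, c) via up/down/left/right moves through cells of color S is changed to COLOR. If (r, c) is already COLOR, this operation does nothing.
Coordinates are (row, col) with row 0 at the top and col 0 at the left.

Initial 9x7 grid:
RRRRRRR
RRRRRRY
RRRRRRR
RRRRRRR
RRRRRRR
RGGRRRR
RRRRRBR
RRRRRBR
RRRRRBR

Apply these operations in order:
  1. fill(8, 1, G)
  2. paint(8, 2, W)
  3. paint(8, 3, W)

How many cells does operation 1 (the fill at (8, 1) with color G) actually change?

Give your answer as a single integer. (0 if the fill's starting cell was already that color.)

After op 1 fill(8,1,G) [57 cells changed]:
GGGGGGG
GGGGGGY
GGGGGGG
GGGGGGG
GGGGGGG
GGGGGGG
GGGGGBG
GGGGGBG
GGGGGBG

Answer: 57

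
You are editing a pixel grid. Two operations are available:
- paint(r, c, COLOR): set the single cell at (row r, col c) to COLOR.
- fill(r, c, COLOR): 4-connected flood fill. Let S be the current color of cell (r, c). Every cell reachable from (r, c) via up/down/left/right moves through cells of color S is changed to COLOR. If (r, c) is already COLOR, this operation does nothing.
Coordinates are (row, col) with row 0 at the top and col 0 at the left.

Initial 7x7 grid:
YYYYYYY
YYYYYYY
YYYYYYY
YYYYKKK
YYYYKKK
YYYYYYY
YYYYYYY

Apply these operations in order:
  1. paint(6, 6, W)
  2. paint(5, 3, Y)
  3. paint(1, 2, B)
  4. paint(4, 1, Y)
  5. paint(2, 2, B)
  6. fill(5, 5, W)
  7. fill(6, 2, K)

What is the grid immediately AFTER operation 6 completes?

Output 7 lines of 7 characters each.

After op 1 paint(6,6,W):
YYYYYYY
YYYYYYY
YYYYYYY
YYYYKKK
YYYYKKK
YYYYYYY
YYYYYYW
After op 2 paint(5,3,Y):
YYYYYYY
YYYYYYY
YYYYYYY
YYYYKKK
YYYYKKK
YYYYYYY
YYYYYYW
After op 3 paint(1,2,B):
YYYYYYY
YYBYYYY
YYYYYYY
YYYYKKK
YYYYKKK
YYYYYYY
YYYYYYW
After op 4 paint(4,1,Y):
YYYYYYY
YYBYYYY
YYYYYYY
YYYYKKK
YYYYKKK
YYYYYYY
YYYYYYW
After op 5 paint(2,2,B):
YYYYYYY
YYBYYYY
YYBYYYY
YYYYKKK
YYYYKKK
YYYYYYY
YYYYYYW
After op 6 fill(5,5,W) [40 cells changed]:
WWWWWWW
WWBWWWW
WWBWWWW
WWWWKKK
WWWWKKK
WWWWWWW
WWWWWWW

Answer: WWWWWWW
WWBWWWW
WWBWWWW
WWWWKKK
WWWWKKK
WWWWWWW
WWWWWWW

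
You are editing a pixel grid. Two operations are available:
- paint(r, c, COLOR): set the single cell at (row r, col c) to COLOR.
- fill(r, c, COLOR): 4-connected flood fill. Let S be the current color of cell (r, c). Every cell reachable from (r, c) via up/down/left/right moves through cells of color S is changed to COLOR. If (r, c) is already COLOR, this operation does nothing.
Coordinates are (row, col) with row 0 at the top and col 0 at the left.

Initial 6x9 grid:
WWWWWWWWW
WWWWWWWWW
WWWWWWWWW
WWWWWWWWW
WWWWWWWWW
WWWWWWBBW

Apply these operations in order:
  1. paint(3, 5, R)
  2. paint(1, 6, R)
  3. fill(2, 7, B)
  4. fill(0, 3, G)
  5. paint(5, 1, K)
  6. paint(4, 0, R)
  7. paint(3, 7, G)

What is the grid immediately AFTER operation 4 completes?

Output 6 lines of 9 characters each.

Answer: GGGGGGGGG
GGGGGGRGG
GGGGGGGGG
GGGGGRGGG
GGGGGGGGG
GGGGGGGGG

Derivation:
After op 1 paint(3,5,R):
WWWWWWWWW
WWWWWWWWW
WWWWWWWWW
WWWWWRWWW
WWWWWWWWW
WWWWWWBBW
After op 2 paint(1,6,R):
WWWWWWWWW
WWWWWWRWW
WWWWWWWWW
WWWWWRWWW
WWWWWWWWW
WWWWWWBBW
After op 3 fill(2,7,B) [50 cells changed]:
BBBBBBBBB
BBBBBBRBB
BBBBBBBBB
BBBBBRBBB
BBBBBBBBB
BBBBBBBBB
After op 4 fill(0,3,G) [52 cells changed]:
GGGGGGGGG
GGGGGGRGG
GGGGGGGGG
GGGGGRGGG
GGGGGGGGG
GGGGGGGGG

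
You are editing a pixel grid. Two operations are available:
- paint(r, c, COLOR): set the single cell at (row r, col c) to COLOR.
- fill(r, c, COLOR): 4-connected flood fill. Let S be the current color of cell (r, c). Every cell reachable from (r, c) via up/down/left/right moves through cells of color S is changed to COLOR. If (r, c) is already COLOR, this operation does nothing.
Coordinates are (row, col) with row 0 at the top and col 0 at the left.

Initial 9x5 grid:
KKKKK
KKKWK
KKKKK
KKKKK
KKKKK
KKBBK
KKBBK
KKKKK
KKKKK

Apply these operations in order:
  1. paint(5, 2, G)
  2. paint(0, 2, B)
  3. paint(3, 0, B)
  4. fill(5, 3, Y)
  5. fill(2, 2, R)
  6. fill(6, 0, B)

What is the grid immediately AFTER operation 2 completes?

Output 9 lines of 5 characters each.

Answer: KKBKK
KKKWK
KKKKK
KKKKK
KKKKK
KKGBK
KKBBK
KKKKK
KKKKK

Derivation:
After op 1 paint(5,2,G):
KKKKK
KKKWK
KKKKK
KKKKK
KKKKK
KKGBK
KKBBK
KKKKK
KKKKK
After op 2 paint(0,2,B):
KKBKK
KKKWK
KKKKK
KKKKK
KKKKK
KKGBK
KKBBK
KKKKK
KKKKK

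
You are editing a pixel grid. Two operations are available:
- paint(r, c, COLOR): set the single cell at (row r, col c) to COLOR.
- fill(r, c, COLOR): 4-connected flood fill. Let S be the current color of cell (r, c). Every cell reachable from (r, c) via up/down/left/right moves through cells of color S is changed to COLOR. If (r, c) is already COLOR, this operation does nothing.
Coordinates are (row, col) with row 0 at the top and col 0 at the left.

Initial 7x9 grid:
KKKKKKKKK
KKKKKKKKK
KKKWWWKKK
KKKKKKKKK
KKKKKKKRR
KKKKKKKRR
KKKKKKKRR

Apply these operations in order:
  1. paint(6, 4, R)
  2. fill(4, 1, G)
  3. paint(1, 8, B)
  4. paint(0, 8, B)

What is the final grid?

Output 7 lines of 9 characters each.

After op 1 paint(6,4,R):
KKKKKKKKK
KKKKKKKKK
KKKWWWKKK
KKKKKKKKK
KKKKKKKRR
KKKKKKKRR
KKKKRKKRR
After op 2 fill(4,1,G) [53 cells changed]:
GGGGGGGGG
GGGGGGGGG
GGGWWWGGG
GGGGGGGGG
GGGGGGGRR
GGGGGGGRR
GGGGRGGRR
After op 3 paint(1,8,B):
GGGGGGGGG
GGGGGGGGB
GGGWWWGGG
GGGGGGGGG
GGGGGGGRR
GGGGGGGRR
GGGGRGGRR
After op 4 paint(0,8,B):
GGGGGGGGB
GGGGGGGGB
GGGWWWGGG
GGGGGGGGG
GGGGGGGRR
GGGGGGGRR
GGGGRGGRR

Answer: GGGGGGGGB
GGGGGGGGB
GGGWWWGGG
GGGGGGGGG
GGGGGGGRR
GGGGGGGRR
GGGGRGGRR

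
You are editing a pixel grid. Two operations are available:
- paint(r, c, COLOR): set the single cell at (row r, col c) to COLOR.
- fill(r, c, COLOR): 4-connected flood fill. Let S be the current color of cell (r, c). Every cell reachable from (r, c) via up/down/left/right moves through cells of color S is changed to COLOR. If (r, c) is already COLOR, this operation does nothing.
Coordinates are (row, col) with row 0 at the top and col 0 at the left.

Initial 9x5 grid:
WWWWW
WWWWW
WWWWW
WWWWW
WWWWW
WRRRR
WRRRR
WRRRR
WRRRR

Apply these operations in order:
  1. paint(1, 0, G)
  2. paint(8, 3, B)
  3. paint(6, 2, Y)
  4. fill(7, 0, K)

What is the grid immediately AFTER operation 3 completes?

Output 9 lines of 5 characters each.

Answer: WWWWW
GWWWW
WWWWW
WWWWW
WWWWW
WRRRR
WRYRR
WRRRR
WRRBR

Derivation:
After op 1 paint(1,0,G):
WWWWW
GWWWW
WWWWW
WWWWW
WWWWW
WRRRR
WRRRR
WRRRR
WRRRR
After op 2 paint(8,3,B):
WWWWW
GWWWW
WWWWW
WWWWW
WWWWW
WRRRR
WRRRR
WRRRR
WRRBR
After op 3 paint(6,2,Y):
WWWWW
GWWWW
WWWWW
WWWWW
WWWWW
WRRRR
WRYRR
WRRRR
WRRBR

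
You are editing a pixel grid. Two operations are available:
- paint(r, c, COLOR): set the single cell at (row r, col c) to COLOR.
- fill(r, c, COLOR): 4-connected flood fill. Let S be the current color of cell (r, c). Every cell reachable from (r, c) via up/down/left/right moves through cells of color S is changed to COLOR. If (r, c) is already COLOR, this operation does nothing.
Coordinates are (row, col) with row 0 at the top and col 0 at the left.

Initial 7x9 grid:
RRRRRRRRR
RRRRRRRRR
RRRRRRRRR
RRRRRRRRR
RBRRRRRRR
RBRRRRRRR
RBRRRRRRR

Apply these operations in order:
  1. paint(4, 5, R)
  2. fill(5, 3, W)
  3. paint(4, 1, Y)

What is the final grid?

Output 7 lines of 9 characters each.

Answer: WWWWWWWWW
WWWWWWWWW
WWWWWWWWW
WWWWWWWWW
WYWWWWWWW
WBWWWWWWW
WBWWWWWWW

Derivation:
After op 1 paint(4,5,R):
RRRRRRRRR
RRRRRRRRR
RRRRRRRRR
RRRRRRRRR
RBRRRRRRR
RBRRRRRRR
RBRRRRRRR
After op 2 fill(5,3,W) [60 cells changed]:
WWWWWWWWW
WWWWWWWWW
WWWWWWWWW
WWWWWWWWW
WBWWWWWWW
WBWWWWWWW
WBWWWWWWW
After op 3 paint(4,1,Y):
WWWWWWWWW
WWWWWWWWW
WWWWWWWWW
WWWWWWWWW
WYWWWWWWW
WBWWWWWWW
WBWWWWWWW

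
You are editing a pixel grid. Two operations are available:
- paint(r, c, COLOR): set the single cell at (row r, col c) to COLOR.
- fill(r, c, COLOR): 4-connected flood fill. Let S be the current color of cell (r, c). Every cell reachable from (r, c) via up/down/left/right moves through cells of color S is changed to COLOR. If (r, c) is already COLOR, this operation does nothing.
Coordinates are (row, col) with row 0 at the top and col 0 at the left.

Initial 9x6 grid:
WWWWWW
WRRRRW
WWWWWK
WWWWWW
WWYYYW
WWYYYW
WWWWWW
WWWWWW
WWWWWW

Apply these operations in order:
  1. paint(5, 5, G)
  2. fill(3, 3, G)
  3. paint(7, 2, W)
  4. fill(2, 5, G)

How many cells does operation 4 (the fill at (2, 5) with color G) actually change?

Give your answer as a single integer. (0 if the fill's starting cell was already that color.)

After op 1 paint(5,5,G):
WWWWWW
WRRRRW
WWWWWK
WWWWWW
WWYYYW
WWYYYG
WWWWWW
WWWWWW
WWWWWW
After op 2 fill(3,3,G) [42 cells changed]:
GGGGGG
GRRRRG
GGGGGK
GGGGGG
GGYYYG
GGYYYG
GGGGGG
GGGGGG
GGGGGG
After op 3 paint(7,2,W):
GGGGGG
GRRRRG
GGGGGK
GGGGGG
GGYYYG
GGYYYG
GGGGGG
GGWGGG
GGGGGG
After op 4 fill(2,5,G) [1 cells changed]:
GGGGGG
GRRRRG
GGGGGG
GGGGGG
GGYYYG
GGYYYG
GGGGGG
GGWGGG
GGGGGG

Answer: 1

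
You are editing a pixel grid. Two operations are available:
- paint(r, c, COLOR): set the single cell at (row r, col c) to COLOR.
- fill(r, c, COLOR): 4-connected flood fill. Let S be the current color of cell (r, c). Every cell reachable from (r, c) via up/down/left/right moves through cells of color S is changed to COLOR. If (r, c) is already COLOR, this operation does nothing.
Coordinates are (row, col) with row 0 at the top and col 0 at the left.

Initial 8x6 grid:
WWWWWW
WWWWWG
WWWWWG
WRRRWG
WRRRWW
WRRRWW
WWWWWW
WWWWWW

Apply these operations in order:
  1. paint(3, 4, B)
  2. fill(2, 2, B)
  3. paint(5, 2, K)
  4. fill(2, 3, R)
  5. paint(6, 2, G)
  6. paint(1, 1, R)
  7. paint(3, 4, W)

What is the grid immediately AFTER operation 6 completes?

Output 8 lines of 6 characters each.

After op 1 paint(3,4,B):
WWWWWW
WWWWWG
WWWWWG
WRRRBG
WRRRWW
WRRRWW
WWWWWW
WWWWWW
After op 2 fill(2,2,B) [35 cells changed]:
BBBBBB
BBBBBG
BBBBBG
BRRRBG
BRRRBB
BRRRBB
BBBBBB
BBBBBB
After op 3 paint(5,2,K):
BBBBBB
BBBBBG
BBBBBG
BRRRBG
BRRRBB
BRKRBB
BBBBBB
BBBBBB
After op 4 fill(2,3,R) [36 cells changed]:
RRRRRR
RRRRRG
RRRRRG
RRRRRG
RRRRRR
RRKRRR
RRRRRR
RRRRRR
After op 5 paint(6,2,G):
RRRRRR
RRRRRG
RRRRRG
RRRRRG
RRRRRR
RRKRRR
RRGRRR
RRRRRR
After op 6 paint(1,1,R):
RRRRRR
RRRRRG
RRRRRG
RRRRRG
RRRRRR
RRKRRR
RRGRRR
RRRRRR

Answer: RRRRRR
RRRRRG
RRRRRG
RRRRRG
RRRRRR
RRKRRR
RRGRRR
RRRRRR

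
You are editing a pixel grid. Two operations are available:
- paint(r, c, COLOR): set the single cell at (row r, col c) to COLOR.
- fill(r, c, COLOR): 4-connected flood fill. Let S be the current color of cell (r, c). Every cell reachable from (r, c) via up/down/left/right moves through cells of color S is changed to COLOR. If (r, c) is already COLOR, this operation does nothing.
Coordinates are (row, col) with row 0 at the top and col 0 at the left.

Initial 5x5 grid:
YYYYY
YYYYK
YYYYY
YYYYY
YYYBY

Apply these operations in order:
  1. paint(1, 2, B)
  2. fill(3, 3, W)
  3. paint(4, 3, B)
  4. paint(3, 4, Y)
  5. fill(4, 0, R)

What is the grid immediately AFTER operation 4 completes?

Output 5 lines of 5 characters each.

After op 1 paint(1,2,B):
YYYYY
YYBYK
YYYYY
YYYYY
YYYBY
After op 2 fill(3,3,W) [22 cells changed]:
WWWWW
WWBWK
WWWWW
WWWWW
WWWBW
After op 3 paint(4,3,B):
WWWWW
WWBWK
WWWWW
WWWWW
WWWBW
After op 4 paint(3,4,Y):
WWWWW
WWBWK
WWWWW
WWWWY
WWWBW

Answer: WWWWW
WWBWK
WWWWW
WWWWY
WWWBW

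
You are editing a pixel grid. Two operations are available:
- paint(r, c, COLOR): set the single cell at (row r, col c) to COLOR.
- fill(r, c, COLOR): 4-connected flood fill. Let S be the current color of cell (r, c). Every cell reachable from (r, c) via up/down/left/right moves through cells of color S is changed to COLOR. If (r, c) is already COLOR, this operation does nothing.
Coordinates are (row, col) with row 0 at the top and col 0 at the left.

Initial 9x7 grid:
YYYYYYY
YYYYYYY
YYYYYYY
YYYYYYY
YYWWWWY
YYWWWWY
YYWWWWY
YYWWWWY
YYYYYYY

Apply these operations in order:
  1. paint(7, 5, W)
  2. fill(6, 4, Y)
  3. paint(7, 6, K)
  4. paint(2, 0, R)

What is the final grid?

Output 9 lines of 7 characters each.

Answer: YYYYYYY
YYYYYYY
RYYYYYY
YYYYYYY
YYYYYYY
YYYYYYY
YYYYYYY
YYYYYYK
YYYYYYY

Derivation:
After op 1 paint(7,5,W):
YYYYYYY
YYYYYYY
YYYYYYY
YYYYYYY
YYWWWWY
YYWWWWY
YYWWWWY
YYWWWWY
YYYYYYY
After op 2 fill(6,4,Y) [16 cells changed]:
YYYYYYY
YYYYYYY
YYYYYYY
YYYYYYY
YYYYYYY
YYYYYYY
YYYYYYY
YYYYYYY
YYYYYYY
After op 3 paint(7,6,K):
YYYYYYY
YYYYYYY
YYYYYYY
YYYYYYY
YYYYYYY
YYYYYYY
YYYYYYY
YYYYYYK
YYYYYYY
After op 4 paint(2,0,R):
YYYYYYY
YYYYYYY
RYYYYYY
YYYYYYY
YYYYYYY
YYYYYYY
YYYYYYY
YYYYYYK
YYYYYYY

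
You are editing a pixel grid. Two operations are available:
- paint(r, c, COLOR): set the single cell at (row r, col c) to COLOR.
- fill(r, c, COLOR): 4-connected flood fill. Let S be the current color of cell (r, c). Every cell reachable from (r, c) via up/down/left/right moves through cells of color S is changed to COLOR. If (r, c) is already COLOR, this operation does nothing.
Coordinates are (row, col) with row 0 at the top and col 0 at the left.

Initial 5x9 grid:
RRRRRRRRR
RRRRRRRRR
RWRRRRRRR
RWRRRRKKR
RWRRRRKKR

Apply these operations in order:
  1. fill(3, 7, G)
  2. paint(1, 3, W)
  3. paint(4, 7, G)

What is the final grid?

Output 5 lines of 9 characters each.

Answer: RRRRRRRRR
RRRWRRRRR
RWRRRRRRR
RWRRRRGGR
RWRRRRGGR

Derivation:
After op 1 fill(3,7,G) [4 cells changed]:
RRRRRRRRR
RRRRRRRRR
RWRRRRRRR
RWRRRRGGR
RWRRRRGGR
After op 2 paint(1,3,W):
RRRRRRRRR
RRRWRRRRR
RWRRRRRRR
RWRRRRGGR
RWRRRRGGR
After op 3 paint(4,7,G):
RRRRRRRRR
RRRWRRRRR
RWRRRRRRR
RWRRRRGGR
RWRRRRGGR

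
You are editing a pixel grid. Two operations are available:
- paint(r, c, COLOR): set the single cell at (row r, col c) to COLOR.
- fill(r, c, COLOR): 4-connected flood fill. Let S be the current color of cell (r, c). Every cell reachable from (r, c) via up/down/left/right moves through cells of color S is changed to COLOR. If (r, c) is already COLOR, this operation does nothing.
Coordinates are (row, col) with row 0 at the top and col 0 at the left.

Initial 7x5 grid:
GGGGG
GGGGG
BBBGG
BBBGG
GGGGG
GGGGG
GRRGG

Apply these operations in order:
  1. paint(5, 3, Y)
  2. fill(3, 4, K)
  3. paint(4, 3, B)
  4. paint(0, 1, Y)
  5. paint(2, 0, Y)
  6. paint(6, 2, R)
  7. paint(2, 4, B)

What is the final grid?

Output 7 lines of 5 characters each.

After op 1 paint(5,3,Y):
GGGGG
GGGGG
BBBGG
BBBGG
GGGGG
GGGYG
GRRGG
After op 2 fill(3,4,K) [26 cells changed]:
KKKKK
KKKKK
BBBKK
BBBKK
KKKKK
KKKYK
KRRKK
After op 3 paint(4,3,B):
KKKKK
KKKKK
BBBKK
BBBKK
KKKBK
KKKYK
KRRKK
After op 4 paint(0,1,Y):
KYKKK
KKKKK
BBBKK
BBBKK
KKKBK
KKKYK
KRRKK
After op 5 paint(2,0,Y):
KYKKK
KKKKK
YBBKK
BBBKK
KKKBK
KKKYK
KRRKK
After op 6 paint(6,2,R):
KYKKK
KKKKK
YBBKK
BBBKK
KKKBK
KKKYK
KRRKK
After op 7 paint(2,4,B):
KYKKK
KKKKK
YBBKB
BBBKK
KKKBK
KKKYK
KRRKK

Answer: KYKKK
KKKKK
YBBKB
BBBKK
KKKBK
KKKYK
KRRKK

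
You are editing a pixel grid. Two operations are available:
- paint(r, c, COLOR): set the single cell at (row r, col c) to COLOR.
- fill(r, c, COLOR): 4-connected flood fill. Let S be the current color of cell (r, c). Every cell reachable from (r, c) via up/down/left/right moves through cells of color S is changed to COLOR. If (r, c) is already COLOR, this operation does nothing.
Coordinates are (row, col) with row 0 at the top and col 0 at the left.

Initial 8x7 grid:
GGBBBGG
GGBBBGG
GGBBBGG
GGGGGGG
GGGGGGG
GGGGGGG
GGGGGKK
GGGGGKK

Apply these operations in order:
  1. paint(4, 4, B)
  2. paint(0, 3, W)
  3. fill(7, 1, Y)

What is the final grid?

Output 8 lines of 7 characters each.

After op 1 paint(4,4,B):
GGBBBGG
GGBBBGG
GGBBBGG
GGGGGGG
GGGGBGG
GGGGGGG
GGGGGKK
GGGGGKK
After op 2 paint(0,3,W):
GGBWBGG
GGBBBGG
GGBBBGG
GGGGGGG
GGGGBGG
GGGGGGG
GGGGGKK
GGGGGKK
After op 3 fill(7,1,Y) [42 cells changed]:
YYBWBYY
YYBBBYY
YYBBBYY
YYYYYYY
YYYYBYY
YYYYYYY
YYYYYKK
YYYYYKK

Answer: YYBWBYY
YYBBBYY
YYBBBYY
YYYYYYY
YYYYBYY
YYYYYYY
YYYYYKK
YYYYYKK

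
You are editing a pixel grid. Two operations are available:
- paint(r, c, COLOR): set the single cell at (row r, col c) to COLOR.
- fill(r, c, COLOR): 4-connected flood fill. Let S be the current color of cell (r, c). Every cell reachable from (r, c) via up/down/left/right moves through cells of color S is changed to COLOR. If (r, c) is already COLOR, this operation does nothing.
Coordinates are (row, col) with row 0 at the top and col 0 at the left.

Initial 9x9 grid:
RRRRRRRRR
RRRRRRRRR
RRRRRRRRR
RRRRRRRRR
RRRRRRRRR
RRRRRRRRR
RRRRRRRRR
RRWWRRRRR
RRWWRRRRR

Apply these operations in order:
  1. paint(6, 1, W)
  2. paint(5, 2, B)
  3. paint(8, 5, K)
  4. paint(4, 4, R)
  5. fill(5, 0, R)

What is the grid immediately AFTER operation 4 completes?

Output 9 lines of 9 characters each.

Answer: RRRRRRRRR
RRRRRRRRR
RRRRRRRRR
RRRRRRRRR
RRRRRRRRR
RRBRRRRRR
RWRRRRRRR
RRWWRRRRR
RRWWRKRRR

Derivation:
After op 1 paint(6,1,W):
RRRRRRRRR
RRRRRRRRR
RRRRRRRRR
RRRRRRRRR
RRRRRRRRR
RRRRRRRRR
RWRRRRRRR
RRWWRRRRR
RRWWRRRRR
After op 2 paint(5,2,B):
RRRRRRRRR
RRRRRRRRR
RRRRRRRRR
RRRRRRRRR
RRRRRRRRR
RRBRRRRRR
RWRRRRRRR
RRWWRRRRR
RRWWRRRRR
After op 3 paint(8,5,K):
RRRRRRRRR
RRRRRRRRR
RRRRRRRRR
RRRRRRRRR
RRRRRRRRR
RRBRRRRRR
RWRRRRRRR
RRWWRRRRR
RRWWRKRRR
After op 4 paint(4,4,R):
RRRRRRRRR
RRRRRRRRR
RRRRRRRRR
RRRRRRRRR
RRRRRRRRR
RRBRRRRRR
RWRRRRRRR
RRWWRRRRR
RRWWRKRRR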